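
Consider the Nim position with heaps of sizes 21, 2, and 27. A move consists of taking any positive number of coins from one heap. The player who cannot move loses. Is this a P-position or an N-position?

N-position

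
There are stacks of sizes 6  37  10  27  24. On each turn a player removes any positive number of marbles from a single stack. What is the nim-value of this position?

42

Compute the nim-sum pairwise:
6 ^ 37 = 35
35 ^ 10 = 41
41 ^ 27 = 50
50 ^ 24 = 42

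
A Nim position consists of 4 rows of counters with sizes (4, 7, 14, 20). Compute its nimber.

25

Bitwise XOR of the heap sizes:
  00100  (4)
  00111  (7)
  01110  (14)
  10100  (20)
  -----
  11001  (25)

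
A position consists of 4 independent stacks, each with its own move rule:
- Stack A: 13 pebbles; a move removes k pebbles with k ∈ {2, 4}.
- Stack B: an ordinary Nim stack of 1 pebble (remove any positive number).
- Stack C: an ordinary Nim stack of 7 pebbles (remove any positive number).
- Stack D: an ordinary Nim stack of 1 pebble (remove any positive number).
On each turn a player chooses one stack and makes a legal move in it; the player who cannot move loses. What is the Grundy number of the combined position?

7

For stack A, compute g(0), g(1), … with moves {2, 4}:
g(0) = mex{} = 0
g(1) = mex{} = 0
g(2) = mex{0} = 1
g(3) = mex{0} = 1
g(4) = mex{0,1} = 2
g(5) = mex{0,1} = 2
g(6) = mex{1,2} = 0
g(7) = mex{1,2} = 0
g(8) = mex{0,2} = 1
g(9) = mex{0,2} = 1
g(10) = mex{0,1} = 2
g(11) = mex{0,1} = 2
g(12) = mex{1,2} = 0
g(13) = mex{1,2} = 0
So g(13) = 0.
Stack B is a plain Nim stack of size 1, so its Grundy value is 1.
Stack C is a plain Nim stack of size 7, so its Grundy value is 7.
Stack D is a plain Nim stack of size 1, so its Grundy value is 1.
By the Sprague-Grundy theorem, the Grundy value of a sum of independent games is the XOR of the component values.
Combined value = 0 ⊕ 1 ⊕ 7 ⊕ 1 = 7.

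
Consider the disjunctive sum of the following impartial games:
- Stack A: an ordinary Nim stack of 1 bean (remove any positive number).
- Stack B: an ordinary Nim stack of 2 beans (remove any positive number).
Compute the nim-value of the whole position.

3

Stack A is a plain Nim stack of size 1, so its Grundy value is 1.
Stack B is a plain Nim stack of size 2, so its Grundy value is 2.
By the Sprague-Grundy theorem, the Grundy value of a sum of independent games is the XOR of the component values.
Combined value = 1 XOR 2 = 3.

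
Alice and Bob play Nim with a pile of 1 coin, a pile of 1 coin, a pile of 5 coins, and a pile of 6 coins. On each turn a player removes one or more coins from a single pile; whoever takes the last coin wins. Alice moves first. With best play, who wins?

Alice wins

Write each in binary and XOR column by column:
  001  (1)
  001  (1)
  101  (5)
  110  (6)
  ---
  011  (3)
The nim-sum is 3 ≠ 0, so this is an N-position: the player to move can win; Alice has a winning move.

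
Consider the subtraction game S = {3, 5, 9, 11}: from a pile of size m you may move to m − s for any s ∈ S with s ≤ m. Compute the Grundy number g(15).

Compute g(0), g(1), … for moves {3, 5, 9, 11}:
k:     0  1  2  3  4  5  6  7  8  9 10 11 12 13 14 15
g(k):  0  0  0  1  1  1  2  2  0  3  3  1  4  2  0  0
So g(15) = 0.

0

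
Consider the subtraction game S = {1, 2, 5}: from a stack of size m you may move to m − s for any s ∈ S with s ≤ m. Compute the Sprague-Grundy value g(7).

1

Grundy values for subtraction set {1, 2, 5}:
g(0) = mex{} = 0
g(1) = mex{0} = 1
g(2) = mex{0,1} = 2
g(3) = mex{1,2} = 0
g(4) = mex{0,2} = 1
g(5) = mex{0,1} = 2
g(6) = mex{1,2} = 0
g(7) = mex{0,2} = 1
So g(7) = 1.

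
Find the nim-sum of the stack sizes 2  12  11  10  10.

Write each in binary and XOR column by column:
  0010  (2)
  1100  (12)
  1011  (11)
  1010  (10)
  1010  (10)
  ----
  0101  (5)

5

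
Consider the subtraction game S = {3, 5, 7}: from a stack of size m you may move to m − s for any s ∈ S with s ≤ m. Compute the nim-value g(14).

Grundy values for subtraction set {3, 5, 7}:
g(0) = mex{} = 0
g(1) = mex{} = 0
g(2) = mex{} = 0
g(3) = mex{0} = 1
g(4) = mex{0} = 1
g(5) = mex{0} = 1
g(6) = mex{0,1} = 2
g(7) = mex{0,1} = 2
g(8) = mex{0,1} = 2
g(9) = mex{0,1,2} = 3
g(10) = mex{1,2} = 0
g(11) = mex{1,2} = 0
g(12) = mex{1,2,3} = 0
g(13) = mex{0,2} = 1
g(14) = mex{0,2,3} = 1
So g(14) = 1.

1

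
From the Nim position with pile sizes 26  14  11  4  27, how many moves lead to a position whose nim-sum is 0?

0

Compute the nim-sum pairwise:
26 ^ 14 = 20
20 ^ 11 = 31
31 ^ 4 = 27
27 ^ 27 = 0
The nim-sum is already 0, so every move leaves a nonzero nim-sum — there are no winning moves.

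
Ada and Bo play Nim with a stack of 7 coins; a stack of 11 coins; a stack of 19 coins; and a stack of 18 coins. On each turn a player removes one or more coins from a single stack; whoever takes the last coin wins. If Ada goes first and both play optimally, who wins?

Ada wins

Write each in binary and XOR column by column:
  00111  (7)
  01011  (11)
  10011  (19)
  10010  (18)
  -----
  01101  (13)
The nim-sum is 13 ≠ 0, so this is an N-position: the player to move can win; Ada has a winning move.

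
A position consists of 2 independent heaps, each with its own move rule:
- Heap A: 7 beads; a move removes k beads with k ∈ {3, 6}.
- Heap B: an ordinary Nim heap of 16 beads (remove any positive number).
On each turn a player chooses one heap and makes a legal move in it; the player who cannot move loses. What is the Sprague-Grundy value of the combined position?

18

Grundy values for heap A (subtraction set {3, 6}):
k:     0  1  2  3  4  5  6  7
g(k):  0  0  0  1  1  1  2  2
So g(7) = 2.
Heap B is a plain Nim heap of size 16, so its Grundy value is 16.
The value of a disjunctive sum is the nim-sum of the parts.
Combined value = 2 ⊕ 16 = 18.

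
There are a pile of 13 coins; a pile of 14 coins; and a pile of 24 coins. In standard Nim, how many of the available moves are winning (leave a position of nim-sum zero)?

1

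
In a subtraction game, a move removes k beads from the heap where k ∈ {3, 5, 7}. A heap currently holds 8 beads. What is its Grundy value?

2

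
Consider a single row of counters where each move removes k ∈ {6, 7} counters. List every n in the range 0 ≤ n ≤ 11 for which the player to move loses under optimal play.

0, 1, 2, 3, 4, 5

Build the Grundy sequence with g(k) = mex{g(k−s) : s ∈ {6, 7}, s ≤ k}:
k:     0  1  2  3  4  5  6  7  8  9 10 11
g(k):  0  0  0  0  0  0  1  1  1  1  1  1
The P-positions (g = 0) in 0..11 are 0, 1, 2, 3, 4, 5.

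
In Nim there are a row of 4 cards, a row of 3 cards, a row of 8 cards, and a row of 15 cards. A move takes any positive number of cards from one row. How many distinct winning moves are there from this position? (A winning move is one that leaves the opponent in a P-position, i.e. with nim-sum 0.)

0

Compute the nim-sum pairwise:
4 XOR 3 = 7
7 XOR 8 = 15
15 XOR 15 = 0
The nim-sum is already 0, so every move leaves a nonzero nim-sum — there are no winning moves.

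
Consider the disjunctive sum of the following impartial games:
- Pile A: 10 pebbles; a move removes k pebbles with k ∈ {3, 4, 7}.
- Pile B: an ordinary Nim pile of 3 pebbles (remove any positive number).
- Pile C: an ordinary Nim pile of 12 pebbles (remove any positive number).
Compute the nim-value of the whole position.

For pile A, compute g(0), g(1), … with moves {3, 4, 7}:
k:     0  1  2  3  4  5  6  7  8  9 10
g(k):  0  0  0  1  1  1  2  2  2  3  0
So g(10) = 0.
Pile B is a plain Nim pile of size 3, so its Grundy value is 3.
Pile C is a plain Nim pile of size 12, so its Grundy value is 12.
By the Sprague-Grundy theorem, the Grundy value of a sum of independent games is the XOR of the component values.
Combined value = 0 ⊕ 3 ⊕ 12 = 15.

15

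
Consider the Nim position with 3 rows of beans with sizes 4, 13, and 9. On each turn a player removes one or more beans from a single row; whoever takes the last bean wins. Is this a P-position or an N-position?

Compute the nim-sum pairwise:
4 ^ 13 = 9
9 ^ 9 = 0
The nim-sum is 0, so this is a P-position: the player to move is in a losing position under optimal play.

P-position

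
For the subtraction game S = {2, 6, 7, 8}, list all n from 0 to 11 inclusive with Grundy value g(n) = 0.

Compute g(0), g(1), … for moves {2, 6, 7, 8}:
k:     0  1  2  3  4  5  6  7  8  9 10 11
g(k):  0  0  1  1  0  0  1  1  2  2  3  3
The P-positions (g = 0) in 0..11 are 0, 1, 4, 5.

0, 1, 4, 5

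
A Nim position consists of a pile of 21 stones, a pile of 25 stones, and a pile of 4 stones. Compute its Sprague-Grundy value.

8

Compute the nim-sum pairwise:
21 XOR 25 = 12
12 XOR 4 = 8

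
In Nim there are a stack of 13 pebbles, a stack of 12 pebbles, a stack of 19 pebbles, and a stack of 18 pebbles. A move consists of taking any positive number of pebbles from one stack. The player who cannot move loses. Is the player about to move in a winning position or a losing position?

Compute the nim-sum pairwise:
13 XOR 12 = 1
1 XOR 19 = 18
18 XOR 18 = 0
The nim-sum is 0, so this is a P-position: the player to move is in a losing position under optimal play.

Losing position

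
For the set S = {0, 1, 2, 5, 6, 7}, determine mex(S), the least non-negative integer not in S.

The values 0, 1, 2 are all present; 3 is the first non-negative integer missing from the set.

3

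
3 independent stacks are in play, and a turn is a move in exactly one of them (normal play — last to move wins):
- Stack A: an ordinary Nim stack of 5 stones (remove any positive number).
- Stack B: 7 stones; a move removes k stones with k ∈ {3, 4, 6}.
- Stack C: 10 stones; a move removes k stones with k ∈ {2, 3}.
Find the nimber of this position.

7

Stack A is a plain Nim stack of size 5, so its Grundy value is 5.
For stack B, compute g(0), g(1), … with moves {3, 4, 6}:
g(0) = mex{} = 0
g(1) = mex{} = 0
g(2) = mex{} = 0
g(3) = mex{0} = 1
g(4) = mex{0} = 1
g(5) = mex{0} = 1
g(6) = mex{0,1} = 2
g(7) = mex{0,1} = 2
So g(7) = 2.
For stack C, compute g(0), g(1), … with moves {2, 3}:
g(0) = mex{} = 0
g(1) = mex{} = 0
g(2) = mex{0} = 1
g(3) = mex{0} = 1
g(4) = mex{0,1} = 2
g(5) = mex{1} = 0
g(6) = mex{1,2} = 0
g(7) = mex{0,2} = 1
g(8) = mex{0} = 1
g(9) = mex{0,1} = 2
g(10) = mex{1} = 0
So g(10) = 0.
The value of a disjunctive sum is the nim-sum of the parts.
Combined value = 5 ⊕ 2 ⊕ 0 = 7.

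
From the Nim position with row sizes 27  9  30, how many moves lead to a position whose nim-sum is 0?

3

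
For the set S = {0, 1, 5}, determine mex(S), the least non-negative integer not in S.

The values 0, 1 are all present; 2 is the first non-negative integer missing from the set.

2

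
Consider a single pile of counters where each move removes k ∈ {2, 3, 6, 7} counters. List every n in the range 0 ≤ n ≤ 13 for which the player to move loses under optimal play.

0, 1, 5, 9, 10

Grundy values for subtraction set {2, 3, 6, 7}:
g(0) = mex{} = 0
g(1) = mex{} = 0
g(2) = mex{0} = 1
g(3) = mex{0} = 1
g(4) = mex{0,1} = 2
g(5) = mex{1} = 0
g(6) = mex{0,1,2} = 3
g(7) = mex{0,2} = 1
g(8) = mex{0,1,3} = 2
g(9) = mex{1,3} = 0
g(10) = mex{1,2} = 0
g(11) = mex{0,2} = 1
g(12) = mex{0,3} = 1
g(13) = mex{0,1,3} = 2
The P-positions (g = 0) in 0..13 are 0, 1, 5, 9, 10.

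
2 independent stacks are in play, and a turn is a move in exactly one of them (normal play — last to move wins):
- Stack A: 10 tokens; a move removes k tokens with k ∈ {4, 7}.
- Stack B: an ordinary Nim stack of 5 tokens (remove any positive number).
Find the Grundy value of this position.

7

Build the Grundy sequence for stack A with g(k) = mex{g(k−s) : s ∈ {4, 7}, s ≤ k}:
g(0) = mex{} = 0
g(1) = mex{} = 0
g(2) = mex{} = 0
g(3) = mex{} = 0
g(4) = mex{0} = 1
g(5) = mex{0} = 1
g(6) = mex{0} = 1
g(7) = mex{0} = 1
g(8) = mex{0,1} = 2
g(9) = mex{0,1} = 2
g(10) = mex{0,1} = 2
So g(10) = 2.
Stack B is a plain Nim stack of size 5, so its Grundy value is 5.
The value of a disjunctive sum is the nim-sum of the parts.
Combined value = 2 XOR 5 = 7.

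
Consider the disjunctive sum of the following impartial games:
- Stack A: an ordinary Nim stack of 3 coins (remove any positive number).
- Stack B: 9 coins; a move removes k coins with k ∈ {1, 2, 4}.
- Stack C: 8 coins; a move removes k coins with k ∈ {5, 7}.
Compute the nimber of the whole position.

Stack A is a plain Nim stack of size 3, so its Grundy value is 3.
Grundy values for stack B (subtraction set {1, 2, 4}):
g(0) = mex{} = 0
g(1) = mex{0} = 1
g(2) = mex{0,1} = 2
g(3) = mex{1,2} = 0
g(4) = mex{0,2} = 1
g(5) = mex{0,1} = 2
g(6) = mex{1,2} = 0
g(7) = mex{0,2} = 1
g(8) = mex{0,1} = 2
g(9) = mex{1,2} = 0
So g(9) = 0.
Build the Grundy sequence for stack C with g(k) = mex{g(k−s) : s ∈ {5, 7}, s ≤ k}:
k:     0  1  2  3  4  5  6  7  8
g(k):  0  0  0  0  0  1  1  1  1
So g(8) = 1.
The value of a disjunctive sum is the nim-sum of the parts.
Combined value = 3 XOR 0 XOR 1 = 2.

2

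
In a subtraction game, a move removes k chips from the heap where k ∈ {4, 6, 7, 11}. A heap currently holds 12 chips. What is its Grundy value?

3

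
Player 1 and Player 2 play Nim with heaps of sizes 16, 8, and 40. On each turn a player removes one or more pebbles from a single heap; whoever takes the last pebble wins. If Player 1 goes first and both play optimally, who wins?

Player 1 wins

Nim-sum: 16 ^ 8 ^ 40 = 48.
The nim-sum is 48 ≠ 0, so this is an N-position: the player to move can win; Player 1 has a winning move.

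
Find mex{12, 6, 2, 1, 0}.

The values 0, 1, 2 are all present; 3 is the first non-negative integer missing from the set.

3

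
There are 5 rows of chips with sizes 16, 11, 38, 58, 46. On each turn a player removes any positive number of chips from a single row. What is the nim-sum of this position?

41

Nim-sum: 16 XOR 11 XOR 38 XOR 58 XOR 46 = 41.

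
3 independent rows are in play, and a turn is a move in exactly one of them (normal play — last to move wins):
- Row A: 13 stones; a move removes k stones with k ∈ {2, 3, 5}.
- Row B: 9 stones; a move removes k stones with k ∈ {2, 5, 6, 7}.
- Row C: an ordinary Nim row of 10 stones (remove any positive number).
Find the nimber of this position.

11

For row A, compute g(0), g(1), … with moves {2, 3, 5}:
g(0) = mex{} = 0
g(1) = mex{} = 0
g(2) = mex{0} = 1
g(3) = mex{0} = 1
g(4) = mex{0,1} = 2
g(5) = mex{0,1} = 2
g(6) = mex{0,1,2} = 3
g(7) = mex{1,2} = 0
g(8) = mex{1,2,3} = 0
g(9) = mex{0,2,3} = 1
g(10) = mex{0,2} = 1
g(11) = mex{0,1,3} = 2
g(12) = mex{0,1} = 2
g(13) = mex{0,1,2} = 3
So g(13) = 3.
Build the Grundy sequence for row B with g(k) = mex{g(k−s) : s ∈ {2, 5, 6, 7}, s ≤ k}:
k:     0  1  2  3  4  5  6  7  8  9
g(k):  0  0  1  1  0  2  1  3  2  2
So g(9) = 2.
Row C is a plain Nim row of size 10, so its Grundy value is 10.
By the Sprague-Grundy theorem, the Grundy value of a sum of independent games is the XOR of the component values.
Combined value = 3 ⊕ 2 ⊕ 10 = 11.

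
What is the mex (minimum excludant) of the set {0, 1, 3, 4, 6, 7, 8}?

2

The values 0, 1 are all present; 2 is the first non-negative integer missing from the set.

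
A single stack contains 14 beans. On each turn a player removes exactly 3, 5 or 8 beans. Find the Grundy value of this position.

1

Build the Grundy sequence with g(k) = mex{g(k−s) : s ∈ {3, 5, 8}, s ≤ k}:
g(0) = mex{} = 0
g(1) = mex{} = 0
g(2) = mex{} = 0
g(3) = mex{0} = 1
g(4) = mex{0} = 1
g(5) = mex{0} = 1
g(6) = mex{0,1} = 2
g(7) = mex{0,1} = 2
g(8) = mex{0,1} = 2
g(9) = mex{0,1,2} = 3
g(10) = mex{0,1,2} = 3
g(11) = mex{1,2} = 0
g(12) = mex{1,2,3} = 0
g(13) = mex{1,2,3} = 0
g(14) = mex{0,2,3} = 1
So g(14) = 1.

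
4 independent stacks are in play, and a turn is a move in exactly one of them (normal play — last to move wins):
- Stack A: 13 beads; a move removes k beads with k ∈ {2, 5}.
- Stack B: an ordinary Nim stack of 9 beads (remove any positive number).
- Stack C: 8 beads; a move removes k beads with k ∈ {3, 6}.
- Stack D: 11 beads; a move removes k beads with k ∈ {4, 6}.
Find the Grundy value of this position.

10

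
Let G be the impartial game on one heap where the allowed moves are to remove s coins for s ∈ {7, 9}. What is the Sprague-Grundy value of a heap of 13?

1

Compute g(0), g(1), … for moves {7, 9}:
g(0) = mex{} = 0
g(1) = mex{} = 0
g(2) = mex{} = 0
g(3) = mex{} = 0
g(4) = mex{} = 0
g(5) = mex{} = 0
g(6) = mex{} = 0
g(7) = mex{0} = 1
g(8) = mex{0} = 1
g(9) = mex{0} = 1
g(10) = mex{0} = 1
g(11) = mex{0} = 1
g(12) = mex{0} = 1
g(13) = mex{0} = 1
So g(13) = 1.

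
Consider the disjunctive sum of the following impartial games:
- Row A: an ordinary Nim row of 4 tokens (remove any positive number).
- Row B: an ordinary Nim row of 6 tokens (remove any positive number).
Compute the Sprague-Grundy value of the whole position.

2

Row A is a plain Nim row of size 4, so its Grundy value is 4.
Row B is a plain Nim row of size 6, so its Grundy value is 6.
The value of a disjunctive sum is the nim-sum of the parts.
Combined value = 4 XOR 6 = 2.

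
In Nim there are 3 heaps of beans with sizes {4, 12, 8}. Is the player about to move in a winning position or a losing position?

Losing position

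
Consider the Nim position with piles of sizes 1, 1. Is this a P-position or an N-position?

Compute the nim-sum pairwise:
1 ⊕ 1 = 0
The nim-sum is 0, so this is a P-position: the player to move is in a losing position under optimal play.

P-position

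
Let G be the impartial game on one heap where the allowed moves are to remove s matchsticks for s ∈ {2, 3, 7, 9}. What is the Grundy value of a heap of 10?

Build the Grundy sequence with g(k) = mex{g(k−s) : s ∈ {2, 3, 7, 9}, s ≤ k}:
g(0) = mex{} = 0
g(1) = mex{} = 0
g(2) = mex{0} = 1
g(3) = mex{0} = 1
g(4) = mex{0,1} = 2
g(5) = mex{1} = 0
g(6) = mex{1,2} = 0
g(7) = mex{0,2} = 1
g(8) = mex{0} = 1
g(9) = mex{0,1} = 2
g(10) = mex{0,1} = 2
So g(10) = 2.

2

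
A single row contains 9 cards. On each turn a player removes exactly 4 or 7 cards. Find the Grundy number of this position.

Build the Grundy sequence with g(k) = mex{g(k−s) : s ∈ {4, 7}, s ≤ k}:
k:     0  1  2  3  4  5  6  7  8  9
g(k):  0  0  0  0  1  1  1  1  2  2
So g(9) = 2.

2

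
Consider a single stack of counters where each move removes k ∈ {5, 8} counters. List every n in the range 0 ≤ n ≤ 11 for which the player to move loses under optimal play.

0, 1, 2, 3, 4

Grundy values for subtraction set {5, 8}:
g(0) = mex{} = 0
g(1) = mex{} = 0
g(2) = mex{} = 0
g(3) = mex{} = 0
g(4) = mex{} = 0
g(5) = mex{0} = 1
g(6) = mex{0} = 1
g(7) = mex{0} = 1
g(8) = mex{0} = 1
g(9) = mex{0} = 1
g(10) = mex{0,1} = 2
g(11) = mex{0,1} = 2
The P-positions (g = 0) in 0..11 are 0, 1, 2, 3, 4.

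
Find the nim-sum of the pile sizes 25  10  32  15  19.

47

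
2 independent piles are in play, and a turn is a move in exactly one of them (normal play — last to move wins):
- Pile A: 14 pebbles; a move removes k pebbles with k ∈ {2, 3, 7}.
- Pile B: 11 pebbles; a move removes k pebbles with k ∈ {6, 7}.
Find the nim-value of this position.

Build the Grundy sequence for pile A with g(k) = mex{g(k−s) : s ∈ {2, 3, 7}, s ≤ k}:
k:     0  1  2  3  4  5  6  7  8  9 10 11 12 13 14
g(k):  0  0  1  1  2  0  0  1  1  2  0  0  1  1  2
So g(14) = 2.
Grundy values for pile B (subtraction set {6, 7}):
g(0) = mex{} = 0
g(1) = mex{} = 0
g(2) = mex{} = 0
g(3) = mex{} = 0
g(4) = mex{} = 0
g(5) = mex{} = 0
g(6) = mex{0} = 1
g(7) = mex{0} = 1
g(8) = mex{0} = 1
g(9) = mex{0} = 1
g(10) = mex{0} = 1
g(11) = mex{0} = 1
So g(11) = 1.
By the Sprague-Grundy theorem, the Grundy value of a sum of independent games is the XOR of the component values.
Combined value = 2 ⊕ 1 = 3.

3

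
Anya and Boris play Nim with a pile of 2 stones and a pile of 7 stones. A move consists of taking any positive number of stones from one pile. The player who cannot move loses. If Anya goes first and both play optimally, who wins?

Compute the nim-sum pairwise:
2 XOR 7 = 5
The nim-sum is 5 ≠ 0, so this is an N-position: the player to move can win; Anya has a winning move.

Anya wins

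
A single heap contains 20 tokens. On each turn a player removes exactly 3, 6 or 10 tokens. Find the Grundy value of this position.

Compute g(0), g(1), … for moves {3, 6, 10}:
k:     0  1  2  3  4  5  6  7  8  9 10 11 12 13 14 15 16 17 18 19 20
g(k):  0  0  0  1  1  1  2  2  2  0  3  3  1  0  0  2  1  1  0  2  2
So g(20) = 2.

2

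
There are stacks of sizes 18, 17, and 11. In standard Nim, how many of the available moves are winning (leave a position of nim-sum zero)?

1

Nim-sum: 18 ⊕ 17 ⊕ 11 = 8.
The overall nim-sum is X = 8. A stack of size p has a winning move iff p XOR X < p (reduce it to p XOR X).
  18: 18 XOR 8 = 26 ≥ 18 — no move.
  17: 17 XOR 8 = 25 ≥ 17 — no move.
  11: 11 XOR 8 = 3 < 11 — winning move (to 3).
That gives 1 winning move.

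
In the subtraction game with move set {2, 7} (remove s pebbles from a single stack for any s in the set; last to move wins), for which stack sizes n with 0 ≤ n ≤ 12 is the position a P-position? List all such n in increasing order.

0, 1, 4, 5, 9, 10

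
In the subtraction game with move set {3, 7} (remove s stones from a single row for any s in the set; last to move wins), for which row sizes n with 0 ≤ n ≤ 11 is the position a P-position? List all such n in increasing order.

0, 1, 2, 6, 10, 11

Grundy values for subtraction set {3, 7}:
g(0) = mex{} = 0
g(1) = mex{} = 0
g(2) = mex{} = 0
g(3) = mex{0} = 1
g(4) = mex{0} = 1
g(5) = mex{0} = 1
g(6) = mex{1} = 0
g(7) = mex{0,1} = 2
g(8) = mex{0,1} = 2
g(9) = mex{0} = 1
g(10) = mex{1,2} = 0
g(11) = mex{1,2} = 0
The P-positions (g = 0) in 0..11 are 0, 1, 2, 6, 10, 11.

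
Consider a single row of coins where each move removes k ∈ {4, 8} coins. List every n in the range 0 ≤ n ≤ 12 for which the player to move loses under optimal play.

Compute g(0), g(1), … for moves {4, 8}:
k:     0  1  2  3  4  5  6  7  8  9 10 11 12
g(k):  0  0  0  0  1  1  1  1  2  2  2  2  0
The P-positions (g = 0) in 0..12 are 0, 1, 2, 3, 12.

0, 1, 2, 3, 12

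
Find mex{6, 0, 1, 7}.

The values 0, 1 are all present; 2 is the first non-negative integer missing from the set.

2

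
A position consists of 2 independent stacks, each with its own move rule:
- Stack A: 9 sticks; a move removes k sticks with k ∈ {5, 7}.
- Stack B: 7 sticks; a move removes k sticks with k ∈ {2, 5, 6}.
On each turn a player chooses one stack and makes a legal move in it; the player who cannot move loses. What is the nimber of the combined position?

2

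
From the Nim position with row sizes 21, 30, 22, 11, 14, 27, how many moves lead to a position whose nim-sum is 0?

5

Write each in binary and XOR column by column:
  10101  (21)
  11110  (30)
  10110  (22)
  01011  (11)
  01110  (14)
  11011  (27)
  -----
  00011  (3)
The overall nim-sum is X = 3. A row of size p has a winning move iff p XOR X < p (reduce it to p XOR X).
  21: 21 XOR 3 = 22 ≥ 21 — no move.
  30: 30 XOR 3 = 29 < 30 — winning move (to 29).
  22: 22 XOR 3 = 21 < 22 — winning move (to 21).
  11: 11 XOR 3 = 8 < 11 — winning move (to 8).
  14: 14 XOR 3 = 13 < 14 — winning move (to 13).
  27: 27 XOR 3 = 24 < 27 — winning move (to 24).
That gives 5 winning moves.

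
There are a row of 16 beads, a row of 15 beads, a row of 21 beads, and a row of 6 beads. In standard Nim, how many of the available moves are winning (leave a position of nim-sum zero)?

Nim-sum: 16 ^ 15 ^ 21 ^ 6 = 12.
The overall nim-sum is X = 12. A row of size p has a winning move iff p XOR X < p (reduce it to p XOR X).
  16: 16 XOR 12 = 28 ≥ 16 — no move.
  15: 15 XOR 12 = 3 < 15 — winning move (to 3).
  21: 21 XOR 12 = 25 ≥ 21 — no move.
  6: 6 XOR 12 = 10 ≥ 6 — no move.
That gives 1 winning move.

1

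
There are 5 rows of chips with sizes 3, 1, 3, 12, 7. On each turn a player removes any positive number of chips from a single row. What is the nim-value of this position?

Bitwise XOR of the heap sizes:
  0011  (3)
  0001  (1)
  0011  (3)
  1100  (12)
  0111  (7)
  ----
  1010  (10)

10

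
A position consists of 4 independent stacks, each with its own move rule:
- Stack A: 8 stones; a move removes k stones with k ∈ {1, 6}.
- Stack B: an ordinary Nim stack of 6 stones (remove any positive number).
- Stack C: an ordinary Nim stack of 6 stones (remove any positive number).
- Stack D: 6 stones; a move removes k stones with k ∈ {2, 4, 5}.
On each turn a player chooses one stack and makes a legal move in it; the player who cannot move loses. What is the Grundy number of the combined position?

2

Grundy values for stack A (subtraction set {1, 6}):
g(0) = mex{} = 0
g(1) = mex{0} = 1
g(2) = mex{1} = 0
g(3) = mex{0} = 1
g(4) = mex{1} = 0
g(5) = mex{0} = 1
g(6) = mex{0,1} = 2
g(7) = mex{1,2} = 0
g(8) = mex{0} = 1
So g(8) = 1.
Stack B is a plain Nim stack of size 6, so its Grundy value is 6.
Stack C is a plain Nim stack of size 6, so its Grundy value is 6.
Build the Grundy sequence for stack D with g(k) = mex{g(k−s) : s ∈ {2, 4, 5}, s ≤ k}:
g(0) = mex{} = 0
g(1) = mex{} = 0
g(2) = mex{0} = 1
g(3) = mex{0} = 1
g(4) = mex{0,1} = 2
g(5) = mex{0,1} = 2
g(6) = mex{0,1,2} = 3
So g(6) = 3.
By the Sprague-Grundy theorem, the Grundy value of a sum of independent games is the XOR of the component values.
Combined value = 1 ⊕ 6 ⊕ 6 ⊕ 3 = 2.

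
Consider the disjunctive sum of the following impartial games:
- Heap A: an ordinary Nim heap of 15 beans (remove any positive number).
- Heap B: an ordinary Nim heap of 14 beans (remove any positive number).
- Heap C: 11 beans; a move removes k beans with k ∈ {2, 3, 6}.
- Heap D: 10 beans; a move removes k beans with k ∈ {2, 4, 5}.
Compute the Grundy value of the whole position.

Heap A is a plain Nim heap of size 15, so its Grundy value is 15.
Heap B is a plain Nim heap of size 14, so its Grundy value is 14.
Build the Grundy sequence for heap C with g(k) = mex{g(k−s) : s ∈ {2, 3, 6}, s ≤ k}:
k:     0  1  2  3  4  5  6  7  8  9 10 11
g(k):  0  0  1  1  2  0  3  1  2  0  0  1
So g(11) = 1.
Build the Grundy sequence for heap D with g(k) = mex{g(k−s) : s ∈ {2, 4, 5}, s ≤ k}:
g(0) = mex{} = 0
g(1) = mex{} = 0
g(2) = mex{0} = 1
g(3) = mex{0} = 1
g(4) = mex{0,1} = 2
g(5) = mex{0,1} = 2
g(6) = mex{0,1,2} = 3
g(7) = mex{1,2} = 0
g(8) = mex{1,2,3} = 0
g(9) = mex{0,2} = 1
g(10) = mex{0,2,3} = 1
So g(10) = 1.
By the Sprague-Grundy theorem, the Grundy value of a sum of independent games is the XOR of the component values.
Combined value = 15 XOR 14 XOR 1 XOR 1 = 1.

1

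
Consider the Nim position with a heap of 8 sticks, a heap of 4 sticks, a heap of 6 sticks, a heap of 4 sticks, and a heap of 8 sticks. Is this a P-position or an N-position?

N-position

Nim-sum: 8 ^ 4 ^ 6 ^ 4 ^ 8 = 6.
The nim-sum is 6 ≠ 0, so this is an N-position: the player to move can win.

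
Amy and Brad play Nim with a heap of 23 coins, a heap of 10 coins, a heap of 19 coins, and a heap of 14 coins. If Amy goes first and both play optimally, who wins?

Brad wins

Nim-sum: 23 ⊕ 10 ⊕ 19 ⊕ 14 = 0.
The nim-sum is 0, so this is a P-position: the player to move is in a losing position under optimal play; Amy is about to move from it and so loses — Brad wins.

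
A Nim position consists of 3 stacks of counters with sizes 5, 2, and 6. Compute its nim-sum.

1

Bitwise XOR of the heap sizes:
  101  (5)
  010  (2)
  110  (6)
  ---
  001  (1)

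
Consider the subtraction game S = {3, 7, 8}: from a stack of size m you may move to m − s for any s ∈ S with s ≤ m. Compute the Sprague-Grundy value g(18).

Compute g(0), g(1), … for moves {3, 7, 8}:
k:     0  1  2  3  4  5  6  7  8  9 10 11 12 13 14 15 16 17 18
g(k):  0  0  0  1  1  1  0  2  2  1  3  0  0  2  1  1  0  0  2
So g(18) = 2.

2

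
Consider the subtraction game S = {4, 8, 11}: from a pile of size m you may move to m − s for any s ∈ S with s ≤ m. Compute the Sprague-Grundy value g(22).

1

Build the Grundy sequence with g(k) = mex{g(k−s) : s ∈ {4, 8, 11}, s ≤ k}:
k:     0  1  2  3  4  5  6  7  8  9 10 11 12 13 14 15 16 17 18 19 20 21 22
g(k):  0  0  0  0  1  1  1  1  2  2  2  2  3  3  3  0  0  0  0  1  1  1  1
So g(22) = 1.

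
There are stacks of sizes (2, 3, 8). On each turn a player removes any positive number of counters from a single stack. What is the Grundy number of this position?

9

Compute the nim-sum pairwise:
2 ^ 3 = 1
1 ^ 8 = 9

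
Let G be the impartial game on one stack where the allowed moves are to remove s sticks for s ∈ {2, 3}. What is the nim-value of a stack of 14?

2

Compute g(0), g(1), … for moves {2, 3}:
g(0) = mex{} = 0
g(1) = mex{} = 0
g(2) = mex{0} = 1
g(3) = mex{0} = 1
g(4) = mex{0,1} = 2
g(5) = mex{1} = 0
g(6) = mex{1,2} = 0
g(7) = mex{0,2} = 1
g(8) = mex{0} = 1
g(9) = mex{0,1} = 2
g(10) = mex{1} = 0
g(11) = mex{1,2} = 0
g(12) = mex{0,2} = 1
g(13) = mex{0} = 1
g(14) = mex{0,1} = 2
So g(14) = 2.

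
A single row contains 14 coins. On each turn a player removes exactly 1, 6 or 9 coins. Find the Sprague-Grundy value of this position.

0

Compute g(0), g(1), … for moves {1, 6, 9}:
g(0) = mex{} = 0
g(1) = mex{0} = 1
g(2) = mex{1} = 0
g(3) = mex{0} = 1
g(4) = mex{1} = 0
g(5) = mex{0} = 1
g(6) = mex{0,1} = 2
g(7) = mex{1,2} = 0
g(8) = mex{0} = 1
g(9) = mex{0,1} = 2
g(10) = mex{0,1,2} = 3
g(11) = mex{0,1,3} = 2
g(12) = mex{1,2} = 0
g(13) = mex{0} = 1
g(14) = mex{1} = 0
So g(14) = 0.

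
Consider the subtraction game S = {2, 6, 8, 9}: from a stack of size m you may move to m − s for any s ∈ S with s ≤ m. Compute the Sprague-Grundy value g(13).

Build the Grundy sequence with g(k) = mex{g(k−s) : s ∈ {2, 6, 8, 9}, s ≤ k}:
k:     0  1  2  3  4  5  6  7  8  9 10 11 12 13
g(k):  0  0  1  1  0  0  1  1  2  2  3  3  2  2
So g(13) = 2.

2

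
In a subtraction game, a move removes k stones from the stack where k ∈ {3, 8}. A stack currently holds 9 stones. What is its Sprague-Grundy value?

Build the Grundy sequence with g(k) = mex{g(k−s) : s ∈ {3, 8}, s ≤ k}:
g(0) = mex{} = 0
g(1) = mex{} = 0
g(2) = mex{} = 0
g(3) = mex{0} = 1
g(4) = mex{0} = 1
g(5) = mex{0} = 1
g(6) = mex{1} = 0
g(7) = mex{1} = 0
g(8) = mex{0,1} = 2
g(9) = mex{0} = 1
So g(9) = 1.

1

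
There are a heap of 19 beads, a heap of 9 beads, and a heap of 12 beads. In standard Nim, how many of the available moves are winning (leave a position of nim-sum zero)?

Nim-sum: 19 XOR 9 XOR 12 = 22.
The overall nim-sum is X = 22. A heap of size p has a winning move iff p XOR X < p (reduce it to p XOR X).
  19: 19 XOR 22 = 5 < 19 — winning move (to 5).
  9: 9 XOR 22 = 31 ≥ 9 — no move.
  12: 12 XOR 22 = 26 ≥ 12 — no move.
That gives 1 winning move.

1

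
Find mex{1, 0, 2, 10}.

3

The values 0, 1, 2 are all present; 3 is the first non-negative integer missing from the set.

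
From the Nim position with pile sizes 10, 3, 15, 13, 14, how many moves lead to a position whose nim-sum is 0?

In binary:
  1010  (10)
  0011  (3)
  1111  (15)
  1101  (13)
  1110  (14)
  ----
  0101  (5)
The overall nim-sum is X = 5. A pile of size p has a winning move iff p XOR X < p (reduce it to p XOR X).
  10: 10 XOR 5 = 15 ≥ 10 — no move.
  3: 3 XOR 5 = 6 ≥ 3 — no move.
  15: 15 XOR 5 = 10 < 15 — winning move (to 10).
  13: 13 XOR 5 = 8 < 13 — winning move (to 8).
  14: 14 XOR 5 = 11 < 14 — winning move (to 11).
That gives 3 winning moves.

3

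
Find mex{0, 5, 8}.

0 is in the set but 1 is not, so the mex is 1.

1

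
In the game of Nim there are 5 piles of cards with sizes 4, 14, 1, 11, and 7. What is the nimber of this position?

Bitwise XOR of the heap sizes:
  0100  (4)
  1110  (14)
  0001  (1)
  1011  (11)
  0111  (7)
  ----
  0111  (7)

7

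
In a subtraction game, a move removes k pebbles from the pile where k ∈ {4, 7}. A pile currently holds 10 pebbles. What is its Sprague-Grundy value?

2

Build the Grundy sequence with g(k) = mex{g(k−s) : s ∈ {4, 7}, s ≤ k}:
g(0) = mex{} = 0
g(1) = mex{} = 0
g(2) = mex{} = 0
g(3) = mex{} = 0
g(4) = mex{0} = 1
g(5) = mex{0} = 1
g(6) = mex{0} = 1
g(7) = mex{0} = 1
g(8) = mex{0,1} = 2
g(9) = mex{0,1} = 2
g(10) = mex{0,1} = 2
So g(10) = 2.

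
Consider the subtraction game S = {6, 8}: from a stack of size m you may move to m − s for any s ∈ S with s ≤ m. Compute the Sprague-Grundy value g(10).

1

Compute g(0), g(1), … for moves {6, 8}:
k:     0  1  2  3  4  5  6  7  8  9 10
g(k):  0  0  0  0  0  0  1  1  1  1  1
So g(10) = 1.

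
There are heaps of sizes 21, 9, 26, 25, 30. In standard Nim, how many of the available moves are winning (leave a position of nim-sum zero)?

3

Nim-sum: 21 ^ 9 ^ 26 ^ 25 ^ 30 = 1.
The overall nim-sum is X = 1. A heap of size p has a winning move iff p XOR X < p (reduce it to p XOR X).
  21: 21 XOR 1 = 20 < 21 — winning move (to 20).
  9: 9 XOR 1 = 8 < 9 — winning move (to 8).
  26: 26 XOR 1 = 27 ≥ 26 — no move.
  25: 25 XOR 1 = 24 < 25 — winning move (to 24).
  30: 30 XOR 1 = 31 ≥ 30 — no move.
That gives 3 winning moves.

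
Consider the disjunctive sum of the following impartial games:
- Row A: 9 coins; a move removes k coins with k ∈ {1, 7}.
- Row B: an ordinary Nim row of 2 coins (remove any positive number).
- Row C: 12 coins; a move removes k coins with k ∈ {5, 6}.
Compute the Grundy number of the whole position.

3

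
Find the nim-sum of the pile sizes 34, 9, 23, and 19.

Compute the nim-sum pairwise:
34 XOR 9 = 43
43 XOR 23 = 60
60 XOR 19 = 47

47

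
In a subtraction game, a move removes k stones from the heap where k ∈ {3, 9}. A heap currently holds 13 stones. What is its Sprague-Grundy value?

0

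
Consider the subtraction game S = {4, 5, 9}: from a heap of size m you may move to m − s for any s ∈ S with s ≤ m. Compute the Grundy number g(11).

2

Grundy values for subtraction set {4, 5, 9}:
k:     0  1  2  3  4  5  6  7  8  9 10 11
g(k):  0  0  0  0  1  1  1  1  2  2  2  2
So g(11) = 2.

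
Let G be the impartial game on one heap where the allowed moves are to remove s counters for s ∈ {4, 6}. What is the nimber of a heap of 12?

0

Build the Grundy sequence with g(k) = mex{g(k−s) : s ∈ {4, 6}, s ≤ k}:
k:     0  1  2  3  4  5  6  7  8  9 10 11 12
g(k):  0  0  0  0  1  1  1  1  2  2  0  0  0
So g(12) = 0.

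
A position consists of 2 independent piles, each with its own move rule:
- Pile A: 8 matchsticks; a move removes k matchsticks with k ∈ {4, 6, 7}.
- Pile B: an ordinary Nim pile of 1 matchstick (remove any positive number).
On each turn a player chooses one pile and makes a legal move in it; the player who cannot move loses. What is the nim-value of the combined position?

3

Grundy values for pile A (subtraction set {4, 6, 7}):
k:     0  1  2  3  4  5  6  7  8
g(k):  0  0  0  0  1  1  1  1  2
So g(8) = 2.
Pile B is a plain Nim pile of size 1, so its Grundy value is 1.
By the Sprague-Grundy theorem, the Grundy value of a sum of independent games is the XOR of the component values.
Combined value = 2 ⊕ 1 = 3.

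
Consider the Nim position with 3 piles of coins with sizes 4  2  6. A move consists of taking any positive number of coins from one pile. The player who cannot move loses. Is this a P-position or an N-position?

Compute the nim-sum pairwise:
4 ^ 2 = 6
6 ^ 6 = 0
The nim-sum is 0, so this is a P-position: the player to move is in a losing position under optimal play.

P-position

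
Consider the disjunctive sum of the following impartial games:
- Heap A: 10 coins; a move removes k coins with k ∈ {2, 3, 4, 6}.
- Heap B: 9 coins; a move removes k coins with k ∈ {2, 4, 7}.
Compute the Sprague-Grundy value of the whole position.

1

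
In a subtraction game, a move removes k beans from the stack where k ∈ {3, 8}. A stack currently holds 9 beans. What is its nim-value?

1

Grundy values for subtraction set {3, 8}:
k:     0  1  2  3  4  5  6  7  8  9
g(k):  0  0  0  1  1  1  0  0  2  1
So g(9) = 1.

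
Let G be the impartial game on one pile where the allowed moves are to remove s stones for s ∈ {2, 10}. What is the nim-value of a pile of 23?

Grundy values for subtraction set {2, 10}:
k:     0  1  2  3  4  5  6  7  8  9 10 11 12 13 14 15 16 17 18 19 20 21 22 23
g(k):  0  0  1  1  0  0  1  1  0  0  1  1  0  0  1  1  0  0  1  1  0  0  1  1
So g(23) = 1.

1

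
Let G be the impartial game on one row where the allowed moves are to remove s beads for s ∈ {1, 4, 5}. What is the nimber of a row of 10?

0

Build the Grundy sequence with g(k) = mex{g(k−s) : s ∈ {1, 4, 5}, s ≤ k}:
g(0) = mex{} = 0
g(1) = mex{0} = 1
g(2) = mex{1} = 0
g(3) = mex{0} = 1
g(4) = mex{0,1} = 2
g(5) = mex{0,1,2} = 3
g(6) = mex{0,1,3} = 2
g(7) = mex{0,1,2} = 3
g(8) = mex{1,2,3} = 0
g(9) = mex{0,2,3} = 1
g(10) = mex{1,2,3} = 0
So g(10) = 0.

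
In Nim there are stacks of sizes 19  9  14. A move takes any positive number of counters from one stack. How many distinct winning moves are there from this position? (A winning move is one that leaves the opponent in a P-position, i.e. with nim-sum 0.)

1

Bitwise XOR of the heap sizes:
  10011  (19)
  01001  (9)
  01110  (14)
  -----
  10100  (20)
The overall nim-sum is X = 20. A stack of size p has a winning move iff p XOR X < p (reduce it to p XOR X).
  19: 19 XOR 20 = 7 < 19 — winning move (to 7).
  9: 9 XOR 20 = 29 ≥ 9 — no move.
  14: 14 XOR 20 = 26 ≥ 14 — no move.
That gives 1 winning move.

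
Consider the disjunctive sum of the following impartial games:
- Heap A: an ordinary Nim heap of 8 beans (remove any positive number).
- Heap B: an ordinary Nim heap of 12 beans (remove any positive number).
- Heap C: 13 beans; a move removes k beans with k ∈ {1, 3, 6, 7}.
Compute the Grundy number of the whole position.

5

Heap A is a plain Nim heap of size 8, so its Grundy value is 8.
Heap B is a plain Nim heap of size 12, so its Grundy value is 12.
Grundy values for heap C (subtraction set {1, 3, 6, 7}):
k:     0  1  2  3  4  5  6  7  8  9 10 11 12 13
g(k):  0  1  0  1  0  1  2  3  2  3  2  3  0  1
So g(13) = 1.
By the Sprague-Grundy theorem, the Grundy value of a sum of independent games is the XOR of the component values.
Combined value = 8 ⊕ 12 ⊕ 1 = 5.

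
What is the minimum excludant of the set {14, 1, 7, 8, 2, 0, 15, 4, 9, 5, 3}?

The values 0, 1, 2, 3, 4, 5 are all present; 6 is the first non-negative integer missing from the set.

6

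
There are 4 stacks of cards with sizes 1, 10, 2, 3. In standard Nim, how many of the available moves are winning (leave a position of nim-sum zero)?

Compute the nim-sum pairwise:
1 ^ 10 = 11
11 ^ 2 = 9
9 ^ 3 = 10
The overall nim-sum is X = 10. A stack of size p has a winning move iff p XOR X < p (reduce it to p XOR X).
  1: 1 XOR 10 = 11 ≥ 1 — no move.
  10: 10 XOR 10 = 0 < 10 — winning move (to 0).
  2: 2 XOR 10 = 8 ≥ 2 — no move.
  3: 3 XOR 10 = 9 ≥ 3 — no move.
That gives 1 winning move.

1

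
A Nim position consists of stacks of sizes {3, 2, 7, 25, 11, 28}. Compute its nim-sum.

8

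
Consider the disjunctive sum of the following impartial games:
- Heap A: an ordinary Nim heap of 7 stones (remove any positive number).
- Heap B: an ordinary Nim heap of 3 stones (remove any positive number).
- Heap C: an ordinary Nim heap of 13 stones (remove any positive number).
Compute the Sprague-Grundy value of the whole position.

9

Heap A is a plain Nim heap of size 7, so its Grundy value is 7.
Heap B is a plain Nim heap of size 3, so its Grundy value is 3.
Heap C is a plain Nim heap of size 13, so its Grundy value is 13.
By the Sprague-Grundy theorem, the Grundy value of a sum of independent games is the XOR of the component values.
Combined value = 7 ⊕ 3 ⊕ 13 = 9.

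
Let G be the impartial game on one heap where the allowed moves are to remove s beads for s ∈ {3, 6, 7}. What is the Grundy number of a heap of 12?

Compute g(0), g(1), … for moves {3, 6, 7}:
g(0) = mex{} = 0
g(1) = mex{} = 0
g(2) = mex{} = 0
g(3) = mex{0} = 1
g(4) = mex{0} = 1
g(5) = mex{0} = 1
g(6) = mex{0,1} = 2
g(7) = mex{0,1} = 2
g(8) = mex{0,1} = 2
g(9) = mex{0,1,2} = 3
g(10) = mex{1,2} = 0
g(11) = mex{1,2} = 0
g(12) = mex{1,2,3} = 0
So g(12) = 0.

0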